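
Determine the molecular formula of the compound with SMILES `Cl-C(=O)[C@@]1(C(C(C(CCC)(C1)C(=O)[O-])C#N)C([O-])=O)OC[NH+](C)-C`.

Heavy atoms from the SMILES: 15 C, 1 Cl, 2 N, 6 O.
Implicit hydrogens by atom environment:
  6 × C: no H
  4 × C: 2 H each → 8
  4 × O: no H
  3 × C: 3 H each → 9
  2 × C: 1 H each → 2
  2 × O (charge -1): no H
  1 × Cl: no H
  1 × N (charge +1): 1 H
  1 × N: no H
  Total hydrogens = 20.
Net charge -1.
Molecular formula: C15H20ClN2O6-

C15H20ClN2O6-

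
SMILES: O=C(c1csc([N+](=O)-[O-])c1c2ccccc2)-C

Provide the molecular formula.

C12H9NO3S

Heavy atoms from the SMILES: 12 C, 1 N, 3 O, 1 S.
Implicit hydrogens by atom environment:
  6 × C (aromatic): 1 H each → 6
  4 × C (aromatic): no H
  2 × O: no H
  1 × C: 3 H
  1 × C: no H
  1 × N (charge +1): no H
  1 × O (charge -1): no H
  1 × S (aromatic): no H
  Total hydrogens = 9.
Molecular formula: C12H9NO3S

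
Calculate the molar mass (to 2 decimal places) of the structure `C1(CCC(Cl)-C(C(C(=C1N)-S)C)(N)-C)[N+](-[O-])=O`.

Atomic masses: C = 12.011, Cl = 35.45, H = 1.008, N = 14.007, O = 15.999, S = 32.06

279.78

Molecular formula: C10H18ClN3O2S.
M = 10×12.011 + 1×35.45 + 18×1.008 + 3×14.007 + 2×15.999 + 1×32.06 = 279.78 g/mol.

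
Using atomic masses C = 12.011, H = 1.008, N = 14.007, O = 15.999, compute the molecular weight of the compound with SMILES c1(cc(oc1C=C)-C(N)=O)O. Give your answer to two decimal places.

153.14

Molecular formula: C7H7NO3.
M = 7×12.011 + 7×1.008 + 1×14.007 + 3×15.999 = 153.14 g/mol.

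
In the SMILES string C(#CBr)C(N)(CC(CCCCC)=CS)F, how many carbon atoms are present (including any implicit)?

11

The symbol for carbon appears 11 times in the SMILES.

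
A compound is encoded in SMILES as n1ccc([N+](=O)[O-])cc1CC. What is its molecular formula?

C7H8N2O2

Heavy atoms from the SMILES: 7 C, 2 N, 2 O.
Implicit hydrogens by atom environment:
  3 × C (aromatic): 1 H each → 3
  2 × C (aromatic): no H
  1 × C: 3 H
  1 × C: 2 H
  1 × N (aromatic): no H
  1 × N (charge +1): no H
  1 × O: no H
  1 × O (charge -1): no H
  Total hydrogens = 8.
Molecular formula: C7H8N2O2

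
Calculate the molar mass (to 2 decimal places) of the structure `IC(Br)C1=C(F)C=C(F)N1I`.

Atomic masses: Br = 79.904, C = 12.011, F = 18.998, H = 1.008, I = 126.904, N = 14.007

Molecular formula: C5H2BrF2I2N.
M = 1×79.904 + 5×12.011 + 2×18.998 + 2×1.008 + 2×126.904 + 1×14.007 = 447.79 g/mol.

447.79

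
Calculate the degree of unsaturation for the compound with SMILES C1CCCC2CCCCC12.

Molecular formula from the SMILES: C10H18.
DoU = (2C + 2 + N − H − X)/2 = (2·10 + 2 + 0 − 18 − 0)/2 = 4/2 = 2.
(Structurally: 2 ring(s) + 0 π bond(s) = 2.)

2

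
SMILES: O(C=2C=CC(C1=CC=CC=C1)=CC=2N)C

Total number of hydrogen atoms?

Hydrogens are implicit in SMILES; fill each atom to its normal valence:
  8 × C (aromatic): 1 H each → 8
  4 × C (aromatic): no H
  1 × C: 3 H
  1 × N: 2 H
  1 × O: no H
  Total hydrogens = 13.

13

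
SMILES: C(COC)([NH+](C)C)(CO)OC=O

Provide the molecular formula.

Heavy atoms from the SMILES: 7 C, 1 N, 4 O.
Implicit hydrogens by atom environment:
  3 × C: 3 H each → 9
  3 × O: no H
  2 × C: 2 H each → 4
  1 × C: 1 H
  1 × C: no H
  1 × N (charge +1): 1 H
  1 × O: 1 H
  Total hydrogens = 16.
Net charge +1.
Molecular formula: C7H16NO4+

C7H16NO4+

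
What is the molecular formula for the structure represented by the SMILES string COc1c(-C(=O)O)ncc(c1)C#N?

C8H6N2O3

Heavy atoms from the SMILES: 8 C, 2 N, 3 O.
Implicit hydrogens by atom environment:
  3 × C (aromatic): no H
  2 × C (aromatic): 1 H each → 2
  2 × C: no H
  2 × O: no H
  1 × C: 3 H
  1 × N (aromatic): no H
  1 × N: no H
  1 × O: 1 H
  Total hydrogens = 6.
Molecular formula: C8H6N2O3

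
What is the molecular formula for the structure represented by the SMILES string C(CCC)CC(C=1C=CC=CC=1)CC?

Heavy atoms from the SMILES: 14 C.
Implicit hydrogens by atom environment:
  5 × C: 2 H each → 10
  5 × C (aromatic): 1 H each → 5
  2 × C: 3 H each → 6
  1 × C: 1 H
  1 × C (aromatic): no H
  Total hydrogens = 22.
Molecular formula: C14H22

C14H22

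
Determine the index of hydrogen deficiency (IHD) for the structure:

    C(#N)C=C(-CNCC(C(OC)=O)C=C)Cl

5

Molecular formula from the SMILES: C10H13ClN2O2.
DoU = (2C + 2 + N − H − X)/2 = (2·10 + 2 + 2 − 13 − 1)/2 = 10/2 = 5.
(Structurally: 0 ring(s) + 5 π bond(s) = 5.)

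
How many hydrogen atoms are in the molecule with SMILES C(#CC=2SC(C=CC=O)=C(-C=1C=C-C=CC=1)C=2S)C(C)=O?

Hydrogens are implicit in SMILES; fill each atom to its normal valence:
  5 × C (aromatic): 1 H each → 5
  5 × C (aromatic): no H
  3 × C: 1 H each → 3
  3 × C: no H
  2 × O: no H
  1 × C: 3 H
  1 × S: 1 H
  1 × S (aromatic): no H
  Total hydrogens = 12.

12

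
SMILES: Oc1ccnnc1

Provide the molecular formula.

Heavy atoms from the SMILES: 4 C, 2 N, 1 O.
Implicit hydrogens by atom environment:
  3 × C (aromatic): 1 H each → 3
  2 × N (aromatic): no H
  1 × C (aromatic): no H
  1 × O: 1 H
  Total hydrogens = 4.
Molecular formula: C4H4N2O

C4H4N2O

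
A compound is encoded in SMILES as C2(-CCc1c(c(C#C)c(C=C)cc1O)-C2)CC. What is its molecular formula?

Heavy atoms from the SMILES: 16 C, 1 O.
Implicit hydrogens by atom environment:
  5 × C: 2 H each → 10
  5 × C (aromatic): no H
  3 × C: 1 H each → 3
  1 × C: 3 H
  1 × C (aromatic): 1 H
  1 × C: no H
  1 × O: 1 H
  Total hydrogens = 18.
Molecular formula: C16H18O

C16H18O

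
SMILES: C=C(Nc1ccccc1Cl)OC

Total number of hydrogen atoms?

Hydrogens are implicit in SMILES; fill each atom to its normal valence:
  4 × C (aromatic): 1 H each → 4
  2 × C (aromatic): no H
  1 × C: 3 H
  1 × C: 2 H
  1 × C: no H
  1 × Cl: no H
  1 × N: 1 H
  1 × O: no H
  Total hydrogens = 10.

10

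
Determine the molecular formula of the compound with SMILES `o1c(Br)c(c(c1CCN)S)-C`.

Heavy atoms from the SMILES: 1 Br, 7 C, 1 N, 1 O, 1 S.
Implicit hydrogens by atom environment:
  4 × C (aromatic): no H
  2 × C: 2 H each → 4
  1 × Br: no H
  1 × C: 3 H
  1 × N: 2 H
  1 × O (aromatic): no H
  1 × S: 1 H
  Total hydrogens = 10.
Molecular formula: C7H10BrNOS

C7H10BrNOS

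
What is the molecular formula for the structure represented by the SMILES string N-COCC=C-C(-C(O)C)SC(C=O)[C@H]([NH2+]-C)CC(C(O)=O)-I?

C14H26IN2O5S+

Heavy atoms from the SMILES: 14 C, 1 I, 2 N, 5 O, 1 S.
Implicit hydrogens by atom environment:
  8 × C: 1 H each → 8
  3 × C: 2 H each → 6
  3 × O: no H
  2 × C: 3 H each → 6
  2 × O: 1 H each → 2
  1 × C: no H
  1 × I: no H
  1 × N (charge +1): 2 H
  1 × N: 2 H
  1 × S: no H
  Total hydrogens = 26.
Net charge +1.
Molecular formula: C14H26IN2O5S+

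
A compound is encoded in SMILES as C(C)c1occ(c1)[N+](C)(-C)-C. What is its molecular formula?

C9H16NO+

Heavy atoms from the SMILES: 9 C, 1 N, 1 O.
Implicit hydrogens by atom environment:
  4 × C: 3 H each → 12
  2 × C (aromatic): 1 H each → 2
  2 × C (aromatic): no H
  1 × C: 2 H
  1 × N (charge +1): no H
  1 × O (aromatic): no H
  Total hydrogens = 16.
Net charge +1.
Molecular formula: C9H16NO+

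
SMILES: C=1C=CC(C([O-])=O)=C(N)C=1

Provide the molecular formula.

Heavy atoms from the SMILES: 7 C, 1 N, 2 O.
Implicit hydrogens by atom environment:
  4 × C (aromatic): 1 H each → 4
  2 × C (aromatic): no H
  1 × C: no H
  1 × N: 2 H
  1 × O: no H
  1 × O (charge -1): no H
  Total hydrogens = 6.
Net charge -1.
Molecular formula: C7H6NO2-

C7H6NO2-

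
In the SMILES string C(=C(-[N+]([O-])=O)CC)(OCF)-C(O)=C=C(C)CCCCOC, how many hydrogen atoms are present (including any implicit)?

22

Hydrogens are implicit in SMILES; fill each atom to its normal valence:
  6 × C: 2 H each → 12
  5 × C: no H
  3 × C: 3 H each → 9
  3 × O: no H
  1 × F: no H
  1 × N (charge +1): no H
  1 × O: 1 H
  1 × O (charge -1): no H
  Total hydrogens = 22.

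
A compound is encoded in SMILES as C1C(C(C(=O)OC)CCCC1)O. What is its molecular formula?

C9H16O3

Heavy atoms from the SMILES: 9 C, 3 O.
Implicit hydrogens by atom environment:
  5 × C: 2 H each → 10
  2 × C: 1 H each → 2
  2 × O: no H
  1 × C: 3 H
  1 × C: no H
  1 × O: 1 H
  Total hydrogens = 16.
Molecular formula: C9H16O3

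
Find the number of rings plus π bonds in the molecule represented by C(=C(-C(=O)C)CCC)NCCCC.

Molecular formula from the SMILES: C11H21NO.
DoU = (2C + 2 + N − H − X)/2 = (2·11 + 2 + 1 − 21 − 0)/2 = 4/2 = 2.
(Structurally: 0 ring(s) + 2 π bond(s) = 2.)

2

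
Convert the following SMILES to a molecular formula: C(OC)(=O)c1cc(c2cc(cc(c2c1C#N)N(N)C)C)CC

C17H19N3O2

Heavy atoms from the SMILES: 17 C, 3 N, 2 O.
Implicit hydrogens by atom environment:
  7 × C (aromatic): no H
  4 × C: 3 H each → 12
  3 × C (aromatic): 1 H each → 3
  2 × C: no H
  2 × N: no H
  2 × O: no H
  1 × C: 2 H
  1 × N: 2 H
  Total hydrogens = 19.
Molecular formula: C17H19N3O2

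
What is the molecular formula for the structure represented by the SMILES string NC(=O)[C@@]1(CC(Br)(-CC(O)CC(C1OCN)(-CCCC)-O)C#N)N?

C15H27BrN4O4

Heavy atoms from the SMILES: 1 Br, 15 C, 4 N, 4 O.
Implicit hydrogens by atom environment:
  7 × C: 2 H each → 14
  5 × C: no H
  3 × N: 2 H each → 6
  2 × C: 1 H each → 2
  2 × O: 1 H each → 2
  2 × O: no H
  1 × Br: no H
  1 × C: 3 H
  1 × N: no H
  Total hydrogens = 27.
Molecular formula: C15H27BrN4O4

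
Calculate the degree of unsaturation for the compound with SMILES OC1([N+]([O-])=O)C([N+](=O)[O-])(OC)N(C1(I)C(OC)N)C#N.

5

Molecular formula from the SMILES: C7H10IN5O7.
DoU = (2C + 2 + N − H − X)/2 = (2·7 + 2 + 5 − 10 − 1)/2 = 10/2 = 5.
(Structurally: 1 ring(s) + 4 π bond(s) = 5.)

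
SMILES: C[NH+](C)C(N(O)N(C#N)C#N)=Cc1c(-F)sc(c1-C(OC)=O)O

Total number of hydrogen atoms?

Hydrogens are implicit in SMILES; fill each atom to its normal valence:
  4 × C (aromatic): no H
  4 × C: no H
  4 × N: no H
  3 × C: 3 H each → 9
  2 × O: 1 H each → 2
  2 × O: no H
  1 × C: 1 H
  1 × F: no H
  1 × N (charge +1): 1 H
  1 × S (aromatic): no H
  Total hydrogens = 13.

13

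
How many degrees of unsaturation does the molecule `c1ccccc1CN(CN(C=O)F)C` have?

5

Molecular formula from the SMILES: C10H13FN2O.
DoU = (2C + 2 + N − H − X)/2 = (2·10 + 2 + 2 − 13 − 1)/2 = 10/2 = 5.
(Structurally: 1 ring(s) + 4 π bond(s) = 5.)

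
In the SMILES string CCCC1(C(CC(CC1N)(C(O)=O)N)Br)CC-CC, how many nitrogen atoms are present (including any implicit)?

2

The symbol for nitrogen appears 2 times in the SMILES.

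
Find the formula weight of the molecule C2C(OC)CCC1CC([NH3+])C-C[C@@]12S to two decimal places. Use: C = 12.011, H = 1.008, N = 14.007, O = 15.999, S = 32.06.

Molecular formula: C11H22NOS+.
M = 11×12.011 + 22×1.008 + 1×14.007 + 1×15.999 + 1×32.06 = 216.36 g/mol.

216.36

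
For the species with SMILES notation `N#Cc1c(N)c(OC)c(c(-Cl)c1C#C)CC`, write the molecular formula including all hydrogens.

Heavy atoms from the SMILES: 12 C, 1 Cl, 2 N, 1 O.
Implicit hydrogens by atom environment:
  6 × C (aromatic): no H
  2 × C: 3 H each → 6
  2 × C: no H
  1 × C: 2 H
  1 × C: 1 H
  1 × Cl: no H
  1 × N: 2 H
  1 × N: no H
  1 × O: no H
  Total hydrogens = 11.
Molecular formula: C12H11ClN2O

C12H11ClN2O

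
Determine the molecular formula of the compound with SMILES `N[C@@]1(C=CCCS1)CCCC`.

Heavy atoms from the SMILES: 9 C, 1 N, 1 S.
Implicit hydrogens by atom environment:
  5 × C: 2 H each → 10
  2 × C: 1 H each → 2
  1 × C: 3 H
  1 × C: no H
  1 × N: 2 H
  1 × S: no H
  Total hydrogens = 17.
Molecular formula: C9H17NS

C9H17NS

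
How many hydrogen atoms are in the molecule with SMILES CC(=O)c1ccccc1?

8

Hydrogens are implicit in SMILES; fill each atom to its normal valence:
  5 × C (aromatic): 1 H each → 5
  1 × C: 3 H
  1 × C (aromatic): no H
  1 × C: no H
  1 × O: no H
  Total hydrogens = 8.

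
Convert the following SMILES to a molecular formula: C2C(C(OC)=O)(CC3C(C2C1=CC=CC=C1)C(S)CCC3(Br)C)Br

C19H24Br2O2S

Heavy atoms from the SMILES: 2 Br, 19 C, 2 O, 1 S.
Implicit hydrogens by atom environment:
  5 × C (aromatic): 1 H each → 5
  4 × C: 2 H each → 8
  4 × C: 1 H each → 4
  3 × C: no H
  2 × Br: no H
  2 × C: 3 H each → 6
  2 × O: no H
  1 × C (aromatic): no H
  1 × S: 1 H
  Total hydrogens = 24.
Molecular formula: C19H24Br2O2S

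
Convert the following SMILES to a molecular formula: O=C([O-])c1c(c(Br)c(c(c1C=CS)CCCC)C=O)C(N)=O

Heavy atoms from the SMILES: 1 Br, 15 C, 1 N, 4 O, 1 S.
Implicit hydrogens by atom environment:
  6 × C (aromatic): no H
  3 × C: 2 H each → 6
  3 × C: 1 H each → 3
  3 × O: no H
  2 × C: no H
  1 × Br: no H
  1 × C: 3 H
  1 × N: 2 H
  1 × O (charge -1): no H
  1 × S: 1 H
  Total hydrogens = 15.
Net charge -1.
Molecular formula: C15H15BrNO4S-

C15H15BrNO4S-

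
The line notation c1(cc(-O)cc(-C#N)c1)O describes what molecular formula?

Heavy atoms from the SMILES: 7 C, 1 N, 2 O.
Implicit hydrogens by atom environment:
  3 × C (aromatic): 1 H each → 3
  3 × C (aromatic): no H
  2 × O: 1 H each → 2
  1 × C: no H
  1 × N: no H
  Total hydrogens = 5.
Molecular formula: C7H5NO2

C7H5NO2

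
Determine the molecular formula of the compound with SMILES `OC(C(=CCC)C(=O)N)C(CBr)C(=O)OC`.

C10H16BrNO4

Heavy atoms from the SMILES: 1 Br, 10 C, 1 N, 4 O.
Implicit hydrogens by atom environment:
  3 × C: 1 H each → 3
  3 × C: no H
  3 × O: no H
  2 × C: 3 H each → 6
  2 × C: 2 H each → 4
  1 × Br: no H
  1 × N: 2 H
  1 × O: 1 H
  Total hydrogens = 16.
Molecular formula: C10H16BrNO4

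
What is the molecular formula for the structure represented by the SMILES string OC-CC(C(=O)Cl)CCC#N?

Heavy atoms from the SMILES: 7 C, 1 Cl, 1 N, 2 O.
Implicit hydrogens by atom environment:
  4 × C: 2 H each → 8
  2 × C: no H
  1 × C: 1 H
  1 × Cl: no H
  1 × N: no H
  1 × O: 1 H
  1 × O: no H
  Total hydrogens = 10.
Molecular formula: C7H10ClNO2

C7H10ClNO2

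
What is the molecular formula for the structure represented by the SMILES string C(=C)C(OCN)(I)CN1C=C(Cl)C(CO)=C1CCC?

Heavy atoms from the SMILES: 13 C, 1 Cl, 1 I, 2 N, 2 O.
Implicit hydrogens by atom environment:
  6 × C: 2 H each → 12
  3 × C (aromatic): no H
  1 × C: 3 H
  1 × C (aromatic): 1 H
  1 × C: 1 H
  1 × C: no H
  1 × Cl: no H
  1 × I: no H
  1 × N: 2 H
  1 × N (aromatic): no H
  1 × O: 1 H
  1 × O: no H
  Total hydrogens = 20.
Molecular formula: C13H20ClIN2O2

C13H20ClIN2O2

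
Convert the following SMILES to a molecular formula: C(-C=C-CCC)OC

C7H14O

Heavy atoms from the SMILES: 7 C, 1 O.
Implicit hydrogens by atom environment:
  3 × C: 2 H each → 6
  2 × C: 3 H each → 6
  2 × C: 1 H each → 2
  1 × O: no H
  Total hydrogens = 14.
Molecular formula: C7H14O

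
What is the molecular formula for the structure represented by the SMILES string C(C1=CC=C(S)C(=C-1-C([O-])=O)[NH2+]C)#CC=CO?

C12H11NO3S

Heavy atoms from the SMILES: 12 C, 1 N, 3 O, 1 S.
Implicit hydrogens by atom environment:
  4 × C (aromatic): no H
  3 × C: no H
  2 × C (aromatic): 1 H each → 2
  2 × C: 1 H each → 2
  1 × C: 3 H
  1 × N (charge +1): 2 H
  1 × O: 1 H
  1 × O: no H
  1 × O (charge -1): no H
  1 × S: 1 H
  Total hydrogens = 11.
Molecular formula: C12H11NO3S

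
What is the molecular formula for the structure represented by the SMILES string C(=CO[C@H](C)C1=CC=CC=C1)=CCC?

Heavy atoms from the SMILES: 13 C, 1 O.
Implicit hydrogens by atom environment:
  5 × C (aromatic): 1 H each → 5
  3 × C: 1 H each → 3
  2 × C: 3 H each → 6
  1 × C: 2 H
  1 × C: no H
  1 × C (aromatic): no H
  1 × O: no H
  Total hydrogens = 16.
Molecular formula: C13H16O

C13H16O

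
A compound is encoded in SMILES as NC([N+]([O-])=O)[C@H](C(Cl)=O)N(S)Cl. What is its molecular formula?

C3H5Cl2N3O3S

Heavy atoms from the SMILES: 3 C, 2 Cl, 3 N, 3 O, 1 S.
Implicit hydrogens by atom environment:
  2 × C: 1 H each → 2
  2 × Cl: no H
  2 × O: no H
  1 × C: no H
  1 × N: 2 H
  1 × N (charge +1): no H
  1 × N: no H
  1 × O (charge -1): no H
  1 × S: 1 H
  Total hydrogens = 5.
Molecular formula: C3H5Cl2N3O3S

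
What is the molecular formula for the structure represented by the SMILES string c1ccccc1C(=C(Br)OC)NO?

C9H10BrNO2

Heavy atoms from the SMILES: 1 Br, 9 C, 1 N, 2 O.
Implicit hydrogens by atom environment:
  5 × C (aromatic): 1 H each → 5
  2 × C: no H
  1 × Br: no H
  1 × C: 3 H
  1 × C (aromatic): no H
  1 × N: 1 H
  1 × O: 1 H
  1 × O: no H
  Total hydrogens = 10.
Molecular formula: C9H10BrNO2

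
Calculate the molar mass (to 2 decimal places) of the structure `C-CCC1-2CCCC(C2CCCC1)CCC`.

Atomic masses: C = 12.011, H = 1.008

222.42

Molecular formula: C16H30.
M = 16×12.011 + 30×1.008 = 222.42 g/mol.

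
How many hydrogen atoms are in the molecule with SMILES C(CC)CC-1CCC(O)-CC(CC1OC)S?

26

Hydrogens are implicit in SMILES; fill each atom to its normal valence:
  7 × C: 2 H each → 14
  4 × C: 1 H each → 4
  2 × C: 3 H each → 6
  1 × O: 1 H
  1 × O: no H
  1 × S: 1 H
  Total hydrogens = 26.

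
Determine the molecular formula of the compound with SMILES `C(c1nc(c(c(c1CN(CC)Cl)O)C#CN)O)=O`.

Heavy atoms from the SMILES: 11 C, 1 Cl, 3 N, 3 O.
Implicit hydrogens by atom environment:
  5 × C (aromatic): no H
  2 × C: 2 H each → 4
  2 × C: no H
  2 × O: 1 H each → 2
  1 × C: 3 H
  1 × C: 1 H
  1 × Cl: no H
  1 × N: 2 H
  1 × N (aromatic): no H
  1 × N: no H
  1 × O: no H
  Total hydrogens = 12.
Molecular formula: C11H12ClN3O3

C11H12ClN3O3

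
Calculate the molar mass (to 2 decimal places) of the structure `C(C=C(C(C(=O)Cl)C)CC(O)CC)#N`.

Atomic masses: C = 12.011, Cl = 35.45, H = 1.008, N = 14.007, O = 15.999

215.68

Molecular formula: C10H14ClNO2.
M = 10×12.011 + 1×35.45 + 14×1.008 + 1×14.007 + 2×15.999 = 215.68 g/mol.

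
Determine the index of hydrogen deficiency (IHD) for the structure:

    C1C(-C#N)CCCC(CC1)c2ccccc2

7

Molecular formula from the SMILES: C15H19N.
DoU = (2C + 2 + N − H − X)/2 = (2·15 + 2 + 1 − 19 − 0)/2 = 14/2 = 7.
(Structurally: 2 ring(s) + 5 π bond(s) = 7.)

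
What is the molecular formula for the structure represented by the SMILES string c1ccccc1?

Heavy atoms from the SMILES: 6 C.
Implicit hydrogens by atom environment:
  6 × C (aromatic): 1 H each → 6
  Total hydrogens = 6.
Molecular formula: C6H6

C6H6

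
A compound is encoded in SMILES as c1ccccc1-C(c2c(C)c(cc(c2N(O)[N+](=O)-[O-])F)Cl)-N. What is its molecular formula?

C14H13ClFN3O3

Heavy atoms from the SMILES: 14 C, 1 Cl, 1 F, 3 N, 3 O.
Implicit hydrogens by atom environment:
  6 × C (aromatic): 1 H each → 6
  6 × C (aromatic): no H
  1 × C: 3 H
  1 × C: 1 H
  1 × Cl: no H
  1 × F: no H
  1 × N: 2 H
  1 × N: no H
  1 × N (charge +1): no H
  1 × O: 1 H
  1 × O: no H
  1 × O (charge -1): no H
  Total hydrogens = 13.
Molecular formula: C14H13ClFN3O3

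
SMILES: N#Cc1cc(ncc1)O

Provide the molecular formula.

C6H4N2O

Heavy atoms from the SMILES: 6 C, 2 N, 1 O.
Implicit hydrogens by atom environment:
  3 × C (aromatic): 1 H each → 3
  2 × C (aromatic): no H
  1 × C: no H
  1 × N (aromatic): no H
  1 × N: no H
  1 × O: 1 H
  Total hydrogens = 4.
Molecular formula: C6H4N2O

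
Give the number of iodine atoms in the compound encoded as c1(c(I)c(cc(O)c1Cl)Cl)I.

The symbol for iodine appears 2 times in the SMILES.

2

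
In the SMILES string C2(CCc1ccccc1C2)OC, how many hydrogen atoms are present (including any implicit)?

Hydrogens are implicit in SMILES; fill each atom to its normal valence:
  4 × C (aromatic): 1 H each → 4
  3 × C: 2 H each → 6
  2 × C (aromatic): no H
  1 × C: 3 H
  1 × C: 1 H
  1 × O: no H
  Total hydrogens = 14.

14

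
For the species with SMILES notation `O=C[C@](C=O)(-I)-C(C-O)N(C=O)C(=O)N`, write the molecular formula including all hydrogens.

C7H9IN2O5

Heavy atoms from the SMILES: 7 C, 1 I, 2 N, 5 O.
Implicit hydrogens by atom environment:
  4 × C: 1 H each → 4
  4 × O: no H
  2 × C: no H
  1 × C: 2 H
  1 × I: no H
  1 × N: 2 H
  1 × N: no H
  1 × O: 1 H
  Total hydrogens = 9.
Molecular formula: C7H9IN2O5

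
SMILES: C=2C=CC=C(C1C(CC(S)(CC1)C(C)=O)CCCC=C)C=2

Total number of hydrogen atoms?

26

Hydrogens are implicit in SMILES; fill each atom to its normal valence:
  7 × C: 2 H each → 14
  5 × C (aromatic): 1 H each → 5
  3 × C: 1 H each → 3
  2 × C: no H
  1 × C: 3 H
  1 × C (aromatic): no H
  1 × O: no H
  1 × S: 1 H
  Total hydrogens = 26.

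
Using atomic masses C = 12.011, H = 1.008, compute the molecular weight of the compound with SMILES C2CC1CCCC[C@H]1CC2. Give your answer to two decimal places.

Molecular formula: C10H18.
M = 10×12.011 + 18×1.008 = 138.25 g/mol.

138.25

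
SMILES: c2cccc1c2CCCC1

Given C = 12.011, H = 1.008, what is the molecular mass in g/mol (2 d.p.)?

Molecular formula: C10H12.
M = 10×12.011 + 12×1.008 = 132.21 g/mol.

132.21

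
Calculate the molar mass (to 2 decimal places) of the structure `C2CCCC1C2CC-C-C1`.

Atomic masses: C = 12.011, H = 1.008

138.25

Molecular formula: C10H18.
M = 10×12.011 + 18×1.008 = 138.25 g/mol.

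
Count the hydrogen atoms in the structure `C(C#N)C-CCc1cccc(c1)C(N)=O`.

14

Hydrogens are implicit in SMILES; fill each atom to its normal valence:
  4 × C: 2 H each → 8
  4 × C (aromatic): 1 H each → 4
  2 × C (aromatic): no H
  2 × C: no H
  1 × N: 2 H
  1 × N: no H
  1 × O: no H
  Total hydrogens = 14.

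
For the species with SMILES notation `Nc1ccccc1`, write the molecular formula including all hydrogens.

C6H7N

Heavy atoms from the SMILES: 6 C, 1 N.
Implicit hydrogens by atom environment:
  5 × C (aromatic): 1 H each → 5
  1 × C (aromatic): no H
  1 × N: 2 H
  Total hydrogens = 7.
Molecular formula: C6H7N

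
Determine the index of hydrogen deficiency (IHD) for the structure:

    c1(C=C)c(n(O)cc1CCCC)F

Molecular formula from the SMILES: C10H14FNO.
DoU = (2C + 2 + N − H − X)/2 = (2·10 + 2 + 1 − 14 − 1)/2 = 8/2 = 4.
(Structurally: 1 ring(s) + 3 π bond(s) = 4.)

4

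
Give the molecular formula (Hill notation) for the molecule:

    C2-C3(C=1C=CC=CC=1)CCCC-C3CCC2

C16H22

Heavy atoms from the SMILES: 16 C.
Implicit hydrogens by atom environment:
  8 × C: 2 H each → 16
  5 × C (aromatic): 1 H each → 5
  1 × C: 1 H
  1 × C: no H
  1 × C (aromatic): no H
  Total hydrogens = 22.
Molecular formula: C16H22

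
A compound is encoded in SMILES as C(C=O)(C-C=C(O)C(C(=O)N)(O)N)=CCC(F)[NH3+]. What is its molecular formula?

Heavy atoms from the SMILES: 10 C, 1 F, 3 N, 4 O.
Implicit hydrogens by atom environment:
  4 × C: 1 H each → 4
  4 × C: no H
  2 × C: 2 H each → 4
  2 × N: 2 H each → 4
  2 × O: 1 H each → 2
  2 × O: no H
  1 × F: no H
  1 × N (charge +1): 3 H
  Total hydrogens = 17.
Net charge +1.
Molecular formula: C10H17FN3O4+

C10H17FN3O4+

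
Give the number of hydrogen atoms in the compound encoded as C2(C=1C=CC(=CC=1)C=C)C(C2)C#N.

Hydrogens are implicit in SMILES; fill each atom to its normal valence:
  4 × C (aromatic): 1 H each → 4
  3 × C: 1 H each → 3
  2 × C: 2 H each → 4
  2 × C (aromatic): no H
  1 × C: no H
  1 × N: no H
  Total hydrogens = 11.

11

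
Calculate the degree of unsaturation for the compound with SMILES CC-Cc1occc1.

Molecular formula from the SMILES: C7H10O.
DoU = (2C + 2 + N − H − X)/2 = (2·7 + 2 + 0 − 10 − 0)/2 = 6/2 = 3.
(Structurally: 1 ring(s) + 2 π bond(s) = 3.)

3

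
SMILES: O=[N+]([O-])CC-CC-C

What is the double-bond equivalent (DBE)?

Molecular formula from the SMILES: C5H11NO2.
DoU = (2C + 2 + N − H − X)/2 = (2·5 + 2 + 1 − 11 − 0)/2 = 2/2 = 1.
(Structurally: 0 ring(s) + 1 π bond(s) = 1.)

1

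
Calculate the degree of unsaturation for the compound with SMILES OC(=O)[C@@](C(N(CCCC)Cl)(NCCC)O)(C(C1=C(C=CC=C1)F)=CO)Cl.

6

Molecular formula from the SMILES: C18H25Cl2FN2O4.
DoU = (2C + 2 + N − H − X)/2 = (2·18 + 2 + 2 − 25 − 3)/2 = 12/2 = 6.
(Structurally: 1 ring(s) + 5 π bond(s) = 6.)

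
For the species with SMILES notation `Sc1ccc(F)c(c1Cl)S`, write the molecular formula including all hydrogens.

C6H4ClFS2

Heavy atoms from the SMILES: 6 C, 1 Cl, 1 F, 2 S.
Implicit hydrogens by atom environment:
  4 × C (aromatic): no H
  2 × C (aromatic): 1 H each → 2
  2 × S: 1 H each → 2
  1 × Cl: no H
  1 × F: no H
  Total hydrogens = 4.
Molecular formula: C6H4ClFS2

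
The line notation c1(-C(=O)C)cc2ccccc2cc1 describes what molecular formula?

Heavy atoms from the SMILES: 12 C, 1 O.
Implicit hydrogens by atom environment:
  7 × C (aromatic): 1 H each → 7
  3 × C (aromatic): no H
  1 × C: 3 H
  1 × C: no H
  1 × O: no H
  Total hydrogens = 10.
Molecular formula: C12H10O

C12H10O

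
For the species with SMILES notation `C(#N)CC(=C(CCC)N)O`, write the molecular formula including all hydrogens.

Heavy atoms from the SMILES: 7 C, 2 N, 1 O.
Implicit hydrogens by atom environment:
  3 × C: 2 H each → 6
  3 × C: no H
  1 × C: 3 H
  1 × N: 2 H
  1 × N: no H
  1 × O: 1 H
  Total hydrogens = 12.
Molecular formula: C7H12N2O

C7H12N2O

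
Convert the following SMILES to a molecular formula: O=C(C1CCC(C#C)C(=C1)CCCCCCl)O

Heavy atoms from the SMILES: 14 C, 1 Cl, 2 O.
Implicit hydrogens by atom environment:
  7 × C: 2 H each → 14
  4 × C: 1 H each → 4
  3 × C: no H
  1 × Cl: no H
  1 × O: 1 H
  1 × O: no H
  Total hydrogens = 19.
Molecular formula: C14H19ClO2

C14H19ClO2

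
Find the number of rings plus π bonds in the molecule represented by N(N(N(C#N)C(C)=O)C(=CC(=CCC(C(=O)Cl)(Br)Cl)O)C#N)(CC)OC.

8

Molecular formula from the SMILES: C14H16BrCl2N5O4.
DoU = (2C + 2 + N − H − X)/2 = (2·14 + 2 + 5 − 16 − 3)/2 = 16/2 = 8.
(Structurally: 0 ring(s) + 8 π bond(s) = 8.)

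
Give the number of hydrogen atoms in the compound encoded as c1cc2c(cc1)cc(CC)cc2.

12

Hydrogens are implicit in SMILES; fill each atom to its normal valence:
  7 × C (aromatic): 1 H each → 7
  3 × C (aromatic): no H
  1 × C: 3 H
  1 × C: 2 H
  Total hydrogens = 12.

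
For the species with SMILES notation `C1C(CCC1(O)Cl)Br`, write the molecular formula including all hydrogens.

Heavy atoms from the SMILES: 1 Br, 5 C, 1 Cl, 1 O.
Implicit hydrogens by atom environment:
  3 × C: 2 H each → 6
  1 × Br: no H
  1 × C: 1 H
  1 × C: no H
  1 × Cl: no H
  1 × O: 1 H
  Total hydrogens = 8.
Molecular formula: C5H8BrClO

C5H8BrClO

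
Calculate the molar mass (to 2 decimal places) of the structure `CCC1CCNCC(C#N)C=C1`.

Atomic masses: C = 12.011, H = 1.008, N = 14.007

164.25

Molecular formula: C10H16N2.
M = 10×12.011 + 16×1.008 + 2×14.007 = 164.25 g/mol.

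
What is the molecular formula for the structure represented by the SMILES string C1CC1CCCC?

C7H14

Heavy atoms from the SMILES: 7 C.
Implicit hydrogens by atom environment:
  5 × C: 2 H each → 10
  1 × C: 3 H
  1 × C: 1 H
  Total hydrogens = 14.
Molecular formula: C7H14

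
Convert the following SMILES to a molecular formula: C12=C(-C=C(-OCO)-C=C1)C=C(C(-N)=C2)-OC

Heavy atoms from the SMILES: 12 C, 1 N, 3 O.
Implicit hydrogens by atom environment:
  5 × C (aromatic): 1 H each → 5
  5 × C (aromatic): no H
  2 × O: no H
  1 × C: 3 H
  1 × C: 2 H
  1 × N: 2 H
  1 × O: 1 H
  Total hydrogens = 13.
Molecular formula: C12H13NO3

C12H13NO3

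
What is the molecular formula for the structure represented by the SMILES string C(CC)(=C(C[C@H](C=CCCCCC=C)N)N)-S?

Heavy atoms from the SMILES: 14 C, 2 N, 1 S.
Implicit hydrogens by atom environment:
  7 × C: 2 H each → 14
  4 × C: 1 H each → 4
  2 × C: no H
  2 × N: 2 H each → 4
  1 × C: 3 H
  1 × S: 1 H
  Total hydrogens = 26.
Molecular formula: C14H26N2S

C14H26N2S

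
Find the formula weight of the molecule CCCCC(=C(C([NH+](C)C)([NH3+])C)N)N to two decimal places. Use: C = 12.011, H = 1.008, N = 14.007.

Molecular formula: [C10H26N4]2+.
M = 10×12.011 + 26×1.008 + 4×14.007 = 202.35 g/mol.

202.35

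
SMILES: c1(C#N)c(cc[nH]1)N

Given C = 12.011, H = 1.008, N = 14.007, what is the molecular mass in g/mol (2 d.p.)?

Molecular formula: C5H5N3.
M = 5×12.011 + 5×1.008 + 3×14.007 = 107.12 g/mol.

107.12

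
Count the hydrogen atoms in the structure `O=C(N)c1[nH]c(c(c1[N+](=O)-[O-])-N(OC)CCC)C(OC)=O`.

Hydrogens are implicit in SMILES; fill each atom to its normal valence:
  5 × O: no H
  4 × C (aromatic): no H
  3 × C: 3 H each → 9
  2 × C: 2 H each → 4
  2 × C: no H
  1 × N: 2 H
  1 × N (aromatic): 1 H
  1 × N (charge +1): no H
  1 × N: no H
  1 × O (charge -1): no H
  Total hydrogens = 16.

16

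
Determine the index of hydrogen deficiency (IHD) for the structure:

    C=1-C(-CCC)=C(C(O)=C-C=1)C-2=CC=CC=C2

Molecular formula from the SMILES: C15H16O.
DoU = (2C + 2 + N − H − X)/2 = (2·15 + 2 + 0 − 16 − 0)/2 = 16/2 = 8.
(Structurally: 2 ring(s) + 6 π bond(s) = 8.)

8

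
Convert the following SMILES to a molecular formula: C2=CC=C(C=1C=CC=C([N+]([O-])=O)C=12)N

Heavy atoms from the SMILES: 10 C, 2 N, 2 O.
Implicit hydrogens by atom environment:
  6 × C (aromatic): 1 H each → 6
  4 × C (aromatic): no H
  1 × N: 2 H
  1 × N (charge +1): no H
  1 × O: no H
  1 × O (charge -1): no H
  Total hydrogens = 8.
Molecular formula: C10H8N2O2

C10H8N2O2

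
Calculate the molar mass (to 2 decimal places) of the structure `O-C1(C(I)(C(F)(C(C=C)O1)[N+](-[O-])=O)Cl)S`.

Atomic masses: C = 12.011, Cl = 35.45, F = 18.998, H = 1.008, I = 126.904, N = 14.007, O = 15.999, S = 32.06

Molecular formula: C6H6ClFINO4S.
M = 6×12.011 + 1×35.45 + 1×18.998 + 6×1.008 + 1×126.904 + 1×14.007 + 4×15.999 + 1×32.06 = 369.53 g/mol.

369.53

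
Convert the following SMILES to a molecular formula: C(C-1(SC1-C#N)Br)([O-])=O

Heavy atoms from the SMILES: 1 Br, 4 C, 1 N, 2 O, 1 S.
Implicit hydrogens by atom environment:
  3 × C: no H
  1 × Br: no H
  1 × C: 1 H
  1 × N: no H
  1 × O: no H
  1 × O (charge -1): no H
  1 × S: no H
  Total hydrogens = 1.
Net charge -1.
Molecular formula: C4HBrNO2S-

C4HBrNO2S-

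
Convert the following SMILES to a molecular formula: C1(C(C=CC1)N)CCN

Heavy atoms from the SMILES: 7 C, 2 N.
Implicit hydrogens by atom environment:
  4 × C: 1 H each → 4
  3 × C: 2 H each → 6
  2 × N: 2 H each → 4
  Total hydrogens = 14.
Molecular formula: C7H14N2

C7H14N2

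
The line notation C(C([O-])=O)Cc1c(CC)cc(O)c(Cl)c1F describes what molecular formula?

Heavy atoms from the SMILES: 11 C, 1 Cl, 1 F, 3 O.
Implicit hydrogens by atom environment:
  5 × C (aromatic): no H
  3 × C: 2 H each → 6
  1 × C: 3 H
  1 × C (aromatic): 1 H
  1 × C: no H
  1 × Cl: no H
  1 × F: no H
  1 × O: 1 H
  1 × O: no H
  1 × O (charge -1): no H
  Total hydrogens = 11.
Net charge -1.
Molecular formula: C11H11ClFO3-

C11H11ClFO3-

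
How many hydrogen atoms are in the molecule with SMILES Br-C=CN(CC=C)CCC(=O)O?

Hydrogens are implicit in SMILES; fill each atom to its normal valence:
  4 × C: 2 H each → 8
  3 × C: 1 H each → 3
  1 × Br: no H
  1 × C: no H
  1 × N: no H
  1 × O: 1 H
  1 × O: no H
  Total hydrogens = 12.

12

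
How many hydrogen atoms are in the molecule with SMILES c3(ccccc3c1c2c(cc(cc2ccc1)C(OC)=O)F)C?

Hydrogens are implicit in SMILES; fill each atom to its normal valence:
  9 × C (aromatic): 1 H each → 9
  7 × C (aromatic): no H
  2 × C: 3 H each → 6
  2 × O: no H
  1 × C: no H
  1 × F: no H
  Total hydrogens = 15.

15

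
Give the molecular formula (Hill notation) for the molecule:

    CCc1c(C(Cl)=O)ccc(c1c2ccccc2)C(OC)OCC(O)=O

Heavy atoms from the SMILES: 19 C, 1 Cl, 5 O.
Implicit hydrogens by atom environment:
  7 × C (aromatic): 1 H each → 7
  5 × C (aromatic): no H
  4 × O: no H
  2 × C: 3 H each → 6
  2 × C: 2 H each → 4
  2 × C: no H
  1 × C: 1 H
  1 × Cl: no H
  1 × O: 1 H
  Total hydrogens = 19.
Molecular formula: C19H19ClO5

C19H19ClO5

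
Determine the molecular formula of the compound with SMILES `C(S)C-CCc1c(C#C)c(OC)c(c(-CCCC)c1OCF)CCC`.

Heavy atoms from the SMILES: 21 C, 1 F, 2 O, 1 S.
Implicit hydrogens by atom environment:
  10 × C: 2 H each → 20
  6 × C (aromatic): no H
  3 × C: 3 H each → 9
  2 × O: no H
  1 × C: 1 H
  1 × C: no H
  1 × F: no H
  1 × S: 1 H
  Total hydrogens = 31.
Molecular formula: C21H31FO2S

C21H31FO2S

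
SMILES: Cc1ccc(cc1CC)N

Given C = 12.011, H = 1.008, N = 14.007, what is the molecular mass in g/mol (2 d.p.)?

Molecular formula: C9H13N.
M = 9×12.011 + 13×1.008 + 1×14.007 = 135.21 g/mol.

135.21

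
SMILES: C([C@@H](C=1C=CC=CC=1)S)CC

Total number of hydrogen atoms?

Hydrogens are implicit in SMILES; fill each atom to its normal valence:
  5 × C (aromatic): 1 H each → 5
  2 × C: 2 H each → 4
  1 × C: 3 H
  1 × C: 1 H
  1 × C (aromatic): no H
  1 × S: 1 H
  Total hydrogens = 14.

14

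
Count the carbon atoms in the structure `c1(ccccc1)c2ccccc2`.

The symbol for carbon appears 12 times in the SMILES. Lowercase c denotes aromatic carbon and counts toward C.

12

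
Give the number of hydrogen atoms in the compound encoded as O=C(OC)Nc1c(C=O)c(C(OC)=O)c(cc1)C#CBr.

Hydrogens are implicit in SMILES; fill each atom to its normal valence:
  5 × O: no H
  4 × C (aromatic): no H
  4 × C: no H
  2 × C: 3 H each → 6
  2 × C (aromatic): 1 H each → 2
  1 × Br: no H
  1 × C: 1 H
  1 × N: 1 H
  Total hydrogens = 10.

10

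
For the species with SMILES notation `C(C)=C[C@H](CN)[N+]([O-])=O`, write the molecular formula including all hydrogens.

Heavy atoms from the SMILES: 5 C, 2 N, 2 O.
Implicit hydrogens by atom environment:
  3 × C: 1 H each → 3
  1 × C: 3 H
  1 × C: 2 H
  1 × N: 2 H
  1 × N (charge +1): no H
  1 × O: no H
  1 × O (charge -1): no H
  Total hydrogens = 10.
Molecular formula: C5H10N2O2

C5H10N2O2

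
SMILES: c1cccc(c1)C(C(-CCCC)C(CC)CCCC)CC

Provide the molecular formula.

Heavy atoms from the SMILES: 21 C.
Implicit hydrogens by atom environment:
  8 × C: 2 H each → 16
  5 × C (aromatic): 1 H each → 5
  4 × C: 3 H each → 12
  3 × C: 1 H each → 3
  1 × C (aromatic): no H
  Total hydrogens = 36.
Molecular formula: C21H36

C21H36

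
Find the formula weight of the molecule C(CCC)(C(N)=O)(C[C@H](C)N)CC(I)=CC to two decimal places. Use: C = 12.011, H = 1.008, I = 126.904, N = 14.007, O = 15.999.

338.23

Molecular formula: C12H23IN2O.
M = 12×12.011 + 23×1.008 + 1×126.904 + 2×14.007 + 1×15.999 = 338.23 g/mol.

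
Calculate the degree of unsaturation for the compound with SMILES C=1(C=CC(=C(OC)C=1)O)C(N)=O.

Molecular formula from the SMILES: C8H9NO3.
DoU = (2C + 2 + N − H − X)/2 = (2·8 + 2 + 1 − 9 − 0)/2 = 10/2 = 5.
(Structurally: 1 ring(s) + 4 π bond(s) = 5.)

5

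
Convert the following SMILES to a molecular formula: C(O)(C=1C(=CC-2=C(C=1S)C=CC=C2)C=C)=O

C13H10O2S

Heavy atoms from the SMILES: 13 C, 2 O, 1 S.
Implicit hydrogens by atom environment:
  5 × C (aromatic): 1 H each → 5
  5 × C (aromatic): no H
  1 × C: 2 H
  1 × C: 1 H
  1 × C: no H
  1 × O: 1 H
  1 × O: no H
  1 × S: 1 H
  Total hydrogens = 10.
Molecular formula: C13H10O2S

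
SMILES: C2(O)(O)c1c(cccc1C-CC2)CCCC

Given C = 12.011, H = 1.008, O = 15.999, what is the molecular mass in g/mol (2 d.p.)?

220.31

Molecular formula: C14H20O2.
M = 14×12.011 + 20×1.008 + 2×15.999 = 220.31 g/mol.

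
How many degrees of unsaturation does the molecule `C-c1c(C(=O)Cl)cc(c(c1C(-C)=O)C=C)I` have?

Molecular formula from the SMILES: C12H10ClIO2.
DoU = (2C + 2 + N − H − X)/2 = (2·12 + 2 + 0 − 10 − 2)/2 = 14/2 = 7.
(Structurally: 1 ring(s) + 6 π bond(s) = 7.)

7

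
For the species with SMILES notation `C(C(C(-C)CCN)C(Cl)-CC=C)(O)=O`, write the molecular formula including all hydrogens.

C10H18ClNO2

Heavy atoms from the SMILES: 10 C, 1 Cl, 1 N, 2 O.
Implicit hydrogens by atom environment:
  4 × C: 2 H each → 8
  4 × C: 1 H each → 4
  1 × C: 3 H
  1 × C: no H
  1 × Cl: no H
  1 × N: 2 H
  1 × O: 1 H
  1 × O: no H
  Total hydrogens = 18.
Molecular formula: C10H18ClNO2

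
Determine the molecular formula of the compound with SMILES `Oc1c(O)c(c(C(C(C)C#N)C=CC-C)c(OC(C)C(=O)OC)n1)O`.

C17H22N2O6

Heavy atoms from the SMILES: 17 C, 2 N, 6 O.
Implicit hydrogens by atom environment:
  5 × C: 1 H each → 5
  5 × C (aromatic): no H
  4 × C: 3 H each → 12
  3 × O: 1 H each → 3
  3 × O: no H
  2 × C: no H
  1 × C: 2 H
  1 × N (aromatic): no H
  1 × N: no H
  Total hydrogens = 22.
Molecular formula: C17H22N2O6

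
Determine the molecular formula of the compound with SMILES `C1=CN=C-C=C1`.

Heavy atoms from the SMILES: 5 C, 1 N.
Implicit hydrogens by atom environment:
  5 × C (aromatic): 1 H each → 5
  1 × N (aromatic): no H
  Total hydrogens = 5.
Molecular formula: C5H5N

C5H5N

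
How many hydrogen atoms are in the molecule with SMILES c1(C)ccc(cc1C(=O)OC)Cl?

9

Hydrogens are implicit in SMILES; fill each atom to its normal valence:
  3 × C (aromatic): 1 H each → 3
  3 × C (aromatic): no H
  2 × C: 3 H each → 6
  2 × O: no H
  1 × C: no H
  1 × Cl: no H
  Total hydrogens = 9.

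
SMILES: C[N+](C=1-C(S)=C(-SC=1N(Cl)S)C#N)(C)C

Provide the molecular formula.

C8H11ClN3S3+

Heavy atoms from the SMILES: 8 C, 1 Cl, 3 N, 3 S.
Implicit hydrogens by atom environment:
  4 × C (aromatic): no H
  3 × C: 3 H each → 9
  2 × N: no H
  2 × S: 1 H each → 2
  1 × C: no H
  1 × Cl: no H
  1 × N (charge +1): no H
  1 × S (aromatic): no H
  Total hydrogens = 11.
Net charge +1.
Molecular formula: C8H11ClN3S3+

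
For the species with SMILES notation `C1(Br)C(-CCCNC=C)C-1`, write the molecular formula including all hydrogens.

C8H14BrN

Heavy atoms from the SMILES: 1 Br, 8 C, 1 N.
Implicit hydrogens by atom environment:
  5 × C: 2 H each → 10
  3 × C: 1 H each → 3
  1 × Br: no H
  1 × N: 1 H
  Total hydrogens = 14.
Molecular formula: C8H14BrN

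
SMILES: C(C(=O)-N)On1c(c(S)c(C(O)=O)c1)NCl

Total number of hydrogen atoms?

Hydrogens are implicit in SMILES; fill each atom to its normal valence:
  3 × C (aromatic): no H
  3 × O: no H
  2 × C: no H
  1 × C: 2 H
  1 × C (aromatic): 1 H
  1 × Cl: no H
  1 × N: 2 H
  1 × N: 1 H
  1 × N (aromatic): no H
  1 × O: 1 H
  1 × S: 1 H
  Total hydrogens = 8.

8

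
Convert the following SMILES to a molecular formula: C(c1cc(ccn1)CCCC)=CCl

Heavy atoms from the SMILES: 11 C, 1 Cl, 1 N.
Implicit hydrogens by atom environment:
  3 × C: 2 H each → 6
  3 × C (aromatic): 1 H each → 3
  2 × C: 1 H each → 2
  2 × C (aromatic): no H
  1 × C: 3 H
  1 × Cl: no H
  1 × N (aromatic): no H
  Total hydrogens = 14.
Molecular formula: C11H14ClN

C11H14ClN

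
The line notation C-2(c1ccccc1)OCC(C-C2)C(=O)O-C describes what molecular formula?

C13H16O3

Heavy atoms from the SMILES: 13 C, 3 O.
Implicit hydrogens by atom environment:
  5 × C (aromatic): 1 H each → 5
  3 × C: 2 H each → 6
  3 × O: no H
  2 × C: 1 H each → 2
  1 × C: 3 H
  1 × C (aromatic): no H
  1 × C: no H
  Total hydrogens = 16.
Molecular formula: C13H16O3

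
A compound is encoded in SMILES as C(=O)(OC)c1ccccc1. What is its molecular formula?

Heavy atoms from the SMILES: 8 C, 2 O.
Implicit hydrogens by atom environment:
  5 × C (aromatic): 1 H each → 5
  2 × O: no H
  1 × C: 3 H
  1 × C (aromatic): no H
  1 × C: no H
  Total hydrogens = 8.
Molecular formula: C8H8O2

C8H8O2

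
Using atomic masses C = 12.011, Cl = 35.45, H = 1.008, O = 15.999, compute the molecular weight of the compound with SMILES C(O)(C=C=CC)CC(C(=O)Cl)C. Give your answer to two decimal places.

188.65

Molecular formula: C9H13ClO2.
M = 9×12.011 + 1×35.45 + 13×1.008 + 2×15.999 = 188.65 g/mol.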